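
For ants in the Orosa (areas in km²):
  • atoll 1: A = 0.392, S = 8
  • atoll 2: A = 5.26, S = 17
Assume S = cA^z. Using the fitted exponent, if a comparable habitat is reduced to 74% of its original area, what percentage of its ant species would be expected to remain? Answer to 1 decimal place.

z = ln(17/8) / ln(5.26/0.392) = 0.7538 / 2.5966 = 0.2903
S_new/S_old = (A_new/A_old)^z = 0.74^0.2903 = exp(0.2903 × -0.3011) = 0.9163

91.6%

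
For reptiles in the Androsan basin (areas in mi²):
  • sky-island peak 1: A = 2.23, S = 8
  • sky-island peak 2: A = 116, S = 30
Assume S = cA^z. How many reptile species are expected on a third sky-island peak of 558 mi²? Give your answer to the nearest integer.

z = ln(30/8) / ln(116/2.23) = 1.3218 / 3.9516 = 0.3345
c = 8 / 2.23^0.3345 = 8 / 1.308 = 6.118
S₃ = 6.118 × 558^0.3345 = 6.118 × 8.293 ≈ 50.73

51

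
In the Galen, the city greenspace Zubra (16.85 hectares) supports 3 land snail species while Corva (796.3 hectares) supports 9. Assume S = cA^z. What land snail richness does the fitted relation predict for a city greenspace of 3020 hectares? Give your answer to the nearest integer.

z = ln(9/3) / ln(796.3/16.85) = 1.0986 / 3.8556 = 0.2849
c = 3 / 16.85^0.2849 = 3 / 2.236 = 1.342
S₃ = 1.342 × 3020^0.2849 = 1.342 × 9.808 ≈ 13.16

13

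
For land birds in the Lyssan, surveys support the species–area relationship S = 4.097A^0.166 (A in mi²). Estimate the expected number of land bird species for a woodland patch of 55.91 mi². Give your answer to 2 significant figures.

S = 4.097 × 55.91^0.166 = 4.097 × 1.95 ≈ 7.99

8.0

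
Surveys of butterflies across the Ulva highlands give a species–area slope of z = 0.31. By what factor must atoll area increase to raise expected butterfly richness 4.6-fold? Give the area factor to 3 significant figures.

(A₂/A₁)^0.31 = 4.6, so A₂/A₁ = 4.6^(1/0.31) = 4.6^3.226
ln(A₂/A₁) = ln 4.6 / 0.31 = 1.5261 / 0.31 = 4.9228
A₂/A₁ = e^4.9228 ≈ 137.4

137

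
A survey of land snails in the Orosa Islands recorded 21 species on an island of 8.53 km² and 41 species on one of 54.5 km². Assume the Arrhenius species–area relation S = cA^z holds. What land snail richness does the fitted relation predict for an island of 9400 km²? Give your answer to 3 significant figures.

z = ln(41/21) / ln(54.5/8.53) = 0.6690 / 1.8546 = 0.3607
c = 21 / 8.53^0.3607 = 21 / 2.167 = 9.691
S₃ = 9.691 × 9400^0.3607 = 9.691 × 27.12 ≈ 262.8

263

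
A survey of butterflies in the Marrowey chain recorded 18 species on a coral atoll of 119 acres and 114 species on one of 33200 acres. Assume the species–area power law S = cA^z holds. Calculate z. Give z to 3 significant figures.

Taking logs: ln S = ln c + z ln A, so z = (ln S₂ − ln S₁)/(ln A₂ − ln A₁).
z = ln(114/18) / ln(33200/119) = ln(6.333) / ln(279) = 1.8458 / 5.6312 = 0.3278

0.328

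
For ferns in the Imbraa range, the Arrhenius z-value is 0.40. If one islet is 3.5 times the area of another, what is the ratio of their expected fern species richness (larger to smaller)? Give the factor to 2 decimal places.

1.65

S₂/S₁ = (A₂/A₁)^z = 3.5^0.4
ln(S₂/S₁) = 0.4 × ln 3.5 = 0.4 × 1.2528 = 0.5011
S₂/S₁ = e^0.5011 ≈ 1.651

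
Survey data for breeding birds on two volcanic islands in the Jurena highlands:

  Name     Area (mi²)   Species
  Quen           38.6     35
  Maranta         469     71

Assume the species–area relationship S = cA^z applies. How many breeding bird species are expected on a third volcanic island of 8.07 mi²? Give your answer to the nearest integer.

z = ln(71/35) / ln(469/38.6) = 0.7073 / 2.4974 = 0.2832
c = 35 / 38.6^0.2832 = 35 / 2.814 = 12.44
S₃ = 12.44 × 8.07^0.2832 = 12.44 × 1.807 ≈ 22.47

22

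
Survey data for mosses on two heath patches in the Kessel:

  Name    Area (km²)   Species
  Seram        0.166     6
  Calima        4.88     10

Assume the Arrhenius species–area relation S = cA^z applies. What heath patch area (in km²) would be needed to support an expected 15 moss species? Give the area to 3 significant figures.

z = ln(10/6) / ln(4.88/0.166) = 0.5108 / 3.3809 = 0.1511
c = 6 / 0.166^0.1511 = 6 / 0.7624 = 7.87
A = (15/7.87)^(1/0.1511) ⇒ ln A = ln(1.906)/0.1511 = 4.2687
A = e^4.2687 ≈ 71.43 km²

71.4 km²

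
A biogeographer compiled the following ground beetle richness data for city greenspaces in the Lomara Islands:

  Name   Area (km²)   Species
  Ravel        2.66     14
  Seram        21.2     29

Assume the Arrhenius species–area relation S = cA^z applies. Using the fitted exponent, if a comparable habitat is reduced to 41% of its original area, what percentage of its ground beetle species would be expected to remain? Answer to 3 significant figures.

73.1%

z = ln(29/14) / ln(21.2/2.66) = 0.7282 / 2.0757 = 0.3508
S_new/S_old = (A_new/A_old)^z = 0.41^0.3508 = exp(0.3508 × -0.8916) = 0.7314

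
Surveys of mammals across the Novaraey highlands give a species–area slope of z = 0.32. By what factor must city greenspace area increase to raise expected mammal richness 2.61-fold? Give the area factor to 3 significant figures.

20.0

(A₂/A₁)^0.32 = 2.61, so A₂/A₁ = 2.61^(1/0.32) = 2.61^3.125
ln(A₂/A₁) = ln 2.61 / 0.32 = 0.9594 / 0.32 = 2.9980
A₂/A₁ = e^2.9980 ≈ 20.04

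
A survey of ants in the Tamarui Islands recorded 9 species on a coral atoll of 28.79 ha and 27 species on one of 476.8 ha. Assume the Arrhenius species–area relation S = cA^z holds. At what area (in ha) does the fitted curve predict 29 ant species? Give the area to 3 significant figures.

z = ln(27/9) / ln(476.8/28.79) = 1.0986 / 2.8071 = 0.3914
c = 9 / 28.79^0.3914 = 9 / 3.725 = 2.416
A = (29/2.416)^(1/0.3914) ⇒ ln A = ln(12)/0.3914 = 6.3497
A = e^6.3497 ≈ 572.3 ha

572 ha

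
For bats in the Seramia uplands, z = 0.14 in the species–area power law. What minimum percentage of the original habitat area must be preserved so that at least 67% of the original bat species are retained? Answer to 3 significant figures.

Need (A_new/A_old)^0.14 = 0.67, so A_new/A_old = 0.67^(1/0.14) = 0.67^7.143
ln(A_new/A_old) = ln 0.67 / 0.14 = -0.4005 / 0.14 = -2.8606
A_new/A_old = e^-2.8606 ≈ 0.05724

5.72%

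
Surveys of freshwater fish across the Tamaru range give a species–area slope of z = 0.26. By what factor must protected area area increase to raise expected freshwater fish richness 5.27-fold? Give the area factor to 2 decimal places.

597.30

(A₂/A₁)^0.26 = 5.27, so A₂/A₁ = 5.27^(1/0.26) = 5.27^3.846
ln(A₂/A₁) = ln 5.27 / 0.26 = 1.6620 / 0.26 = 6.3924
A₂/A₁ = e^6.3924 ≈ 597.3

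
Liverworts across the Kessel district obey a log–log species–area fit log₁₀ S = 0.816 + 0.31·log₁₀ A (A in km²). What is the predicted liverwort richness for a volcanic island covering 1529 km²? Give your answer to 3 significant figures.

63.6

S = 6.546 × 1529^0.31
ln S = ln 6.546 + 0.31 × ln 1529 = 1.8789 + 0.31 × 7.3324 = 4.1519
S = e^4.1519 ≈ 63.56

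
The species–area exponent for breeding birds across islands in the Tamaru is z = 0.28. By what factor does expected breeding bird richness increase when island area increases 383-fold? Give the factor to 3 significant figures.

S₂/S₁ = (A₂/A₁)^z = 383^0.28
ln(S₂/S₁) = 0.28 × ln 383 = 0.28 × 5.9480 = 1.6654
S₂/S₁ = e^1.6654 ≈ 5.288

5.29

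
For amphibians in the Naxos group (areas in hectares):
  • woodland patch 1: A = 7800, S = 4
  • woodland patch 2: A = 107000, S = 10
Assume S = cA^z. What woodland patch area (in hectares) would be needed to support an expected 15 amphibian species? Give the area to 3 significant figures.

z = ln(10/4) / ln(107000/7800) = 0.9163 / 2.6187 = 0.3499
c = 4 / 7800^0.3499 = 4 / 23.01 = 0.1739
A = (15/0.1739)^(1/0.3499) ⇒ ln A = ln(86.27)/0.3499 = 12.7394
A = e^12.7394 ≈ 340912 hectares

341000 hectares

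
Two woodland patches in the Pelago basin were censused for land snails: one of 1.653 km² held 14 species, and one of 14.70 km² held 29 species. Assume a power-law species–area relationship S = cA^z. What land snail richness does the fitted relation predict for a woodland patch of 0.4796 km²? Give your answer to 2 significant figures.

z = ln(29/14) / ln(14.7/1.653) = 0.7282 / 2.1853 = 0.3333
c = 14 / 1.653^0.3333 = 14 / 1.182 = 11.84
S₃ = 11.84 × 0.4796^0.3333 = 11.84 × 0.7828 ≈ 9.269

9.3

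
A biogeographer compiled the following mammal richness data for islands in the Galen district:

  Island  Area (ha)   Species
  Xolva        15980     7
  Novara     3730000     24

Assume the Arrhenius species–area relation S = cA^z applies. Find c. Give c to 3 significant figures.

0.786

z = ln(S₂/S₁) / ln(A₂/A₁) = ln(24/7) / ln(3730000/15980) = 1.2321 / 5.4528 = 0.2260
c = S₁ / A₁^z = 7 / 15980^0.2260 = 7 / 8.91 = 0.7857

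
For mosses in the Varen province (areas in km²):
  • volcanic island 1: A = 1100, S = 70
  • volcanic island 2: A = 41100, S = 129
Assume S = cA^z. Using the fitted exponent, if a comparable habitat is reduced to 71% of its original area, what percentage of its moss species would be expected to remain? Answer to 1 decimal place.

z = ln(129/70) / ln(41100/1100) = 0.6113 / 3.6207 = 0.1688
S_new/S_old = (A_new/A_old)^z = 0.71^0.1688 = exp(0.1688 × -0.3425) = 0.9438

94.4%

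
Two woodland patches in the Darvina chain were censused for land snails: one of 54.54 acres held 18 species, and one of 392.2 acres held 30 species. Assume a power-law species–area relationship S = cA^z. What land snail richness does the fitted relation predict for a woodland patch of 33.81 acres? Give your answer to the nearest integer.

16

z = ln(30/18) / ln(392.2/54.54) = 0.5108 / 1.9728 = 0.2589
c = 18 / 54.54^0.2589 = 18 / 2.816 = 6.391
S₃ = 6.391 × 33.81^0.2589 = 6.391 × 2.488 ≈ 15.9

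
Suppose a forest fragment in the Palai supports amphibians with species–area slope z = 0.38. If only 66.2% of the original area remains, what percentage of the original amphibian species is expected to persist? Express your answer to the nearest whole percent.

S_new/S_old = (A_new/A_old)^z = 0.662^0.38
= exp(0.38 × ln 0.662) = exp(0.38 × -0.4125) = exp(-0.1567) ≈ 0.8549

85%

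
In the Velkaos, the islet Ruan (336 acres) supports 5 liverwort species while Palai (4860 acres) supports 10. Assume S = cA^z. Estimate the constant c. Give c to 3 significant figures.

1.11

z = ln(S₂/S₁) / ln(A₂/A₁) = ln(10/5) / ln(4860/336) = 0.6931 / 2.6717 = 0.2594
c = S₁ / A₁^z = 5 / 336^0.2594 = 5 / 4.523 = 1.105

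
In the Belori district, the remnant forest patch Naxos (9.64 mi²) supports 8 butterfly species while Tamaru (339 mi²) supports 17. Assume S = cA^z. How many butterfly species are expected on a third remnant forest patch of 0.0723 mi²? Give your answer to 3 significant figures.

z = ln(17/8) / ln(339/9.64) = 0.7538 / 3.5601 = 0.2117
c = 8 / 9.64^0.2117 = 8 / 1.616 = 4.951
S₃ = 4.951 × 0.0723^0.2117 = 4.951 × 0.5734 ≈ 2.839

2.84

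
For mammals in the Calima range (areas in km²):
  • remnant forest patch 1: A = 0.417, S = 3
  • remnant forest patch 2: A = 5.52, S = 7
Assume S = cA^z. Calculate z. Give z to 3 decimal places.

Taking logs: ln S = ln c + z ln A, so z = (ln S₂ − ln S₁)/(ln A₂ − ln A₁).
z = ln(7/3) / ln(5.52/0.417) = ln(2.333) / ln(13.24) = 0.8473 / 2.5830 = 0.3280

0.328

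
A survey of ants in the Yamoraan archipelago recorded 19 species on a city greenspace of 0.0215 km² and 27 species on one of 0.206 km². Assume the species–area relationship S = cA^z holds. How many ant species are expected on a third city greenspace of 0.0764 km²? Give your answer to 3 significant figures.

z = ln(27/19) / ln(0.206/0.0215) = 0.3514 / 2.2598 = 0.1555
c = 19 / 0.0215^0.1555 = 19 / 0.5504 = 34.52
S₃ = 34.52 × 0.0764^0.1555 = 34.52 × 0.6704 ≈ 23.14

23.1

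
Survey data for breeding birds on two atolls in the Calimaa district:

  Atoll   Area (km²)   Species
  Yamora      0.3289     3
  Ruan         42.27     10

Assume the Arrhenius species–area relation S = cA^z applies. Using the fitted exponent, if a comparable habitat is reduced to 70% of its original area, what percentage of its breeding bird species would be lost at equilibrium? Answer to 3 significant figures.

8.46%

z = ln(10/3) / ln(42.27/0.3289) = 1.2040 / 4.8561 = 0.2479
S_new/S_old = (A_new/A_old)^z = 0.7^0.2479 = exp(0.2479 × -0.3567) = 0.9154
Fraction lost = 1 − 0.9154 = 0.08463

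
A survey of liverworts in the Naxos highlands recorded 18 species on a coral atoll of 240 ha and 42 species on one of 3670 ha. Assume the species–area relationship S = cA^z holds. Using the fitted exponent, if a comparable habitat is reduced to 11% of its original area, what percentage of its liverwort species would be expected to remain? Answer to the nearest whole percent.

z = ln(42/18) / ln(3670/240) = 0.8473 / 2.7273 = 0.3107
S_new/S_old = (A_new/A_old)^z = 0.11^0.3107 = exp(0.3107 × -2.2073) = 0.5037

50%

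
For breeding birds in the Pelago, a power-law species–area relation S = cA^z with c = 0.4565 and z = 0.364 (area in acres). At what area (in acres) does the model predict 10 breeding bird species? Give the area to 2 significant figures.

4800 acres

10 = 0.4565 × A^0.364  ⇒  A^0.364 = 10/0.4565 = 21.91
ln A = ln(21.91) / 0.364 = 3.0868 / 0.364 = 8.4801
A = e^8.4801 ≈ 4818 acres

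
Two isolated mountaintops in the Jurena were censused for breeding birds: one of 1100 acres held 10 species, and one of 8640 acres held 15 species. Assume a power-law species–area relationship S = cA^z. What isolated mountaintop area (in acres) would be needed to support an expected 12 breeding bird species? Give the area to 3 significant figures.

z = ln(15/10) / ln(8640/1100) = 0.4055 / 2.0611 = 0.1967
c = 10 / 1100^0.1967 = 10 / 3.966 = 2.522
A = (12/2.522)^(1/0.1967) ⇒ ln A = ln(4.759)/0.1967 = 7.9299
A = e^7.9299 ≈ 2779 acres

2780 acres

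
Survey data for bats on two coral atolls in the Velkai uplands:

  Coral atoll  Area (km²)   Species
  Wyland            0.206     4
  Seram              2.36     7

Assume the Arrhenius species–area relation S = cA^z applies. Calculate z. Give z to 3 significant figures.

Taking logs: ln S = ln c + z ln A, so z = (ln S₂ − ln S₁)/(ln A₂ − ln A₁).
z = ln(7/4) / ln(2.36/0.206) = ln(1.75) / ln(11.46) = 0.5596 / 2.4385 = 0.2295

0.229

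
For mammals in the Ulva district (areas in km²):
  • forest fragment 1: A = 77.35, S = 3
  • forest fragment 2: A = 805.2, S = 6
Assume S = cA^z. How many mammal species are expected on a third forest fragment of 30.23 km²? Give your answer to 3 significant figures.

z = ln(6/3) / ln(805.2/77.35) = 0.6931 / 2.3428 = 0.2959
c = 3 / 77.35^0.2959 = 3 / 3.62 = 0.8287
S₃ = 0.8287 × 30.23^0.2959 = 0.8287 × 2.742 ≈ 2.272

2.27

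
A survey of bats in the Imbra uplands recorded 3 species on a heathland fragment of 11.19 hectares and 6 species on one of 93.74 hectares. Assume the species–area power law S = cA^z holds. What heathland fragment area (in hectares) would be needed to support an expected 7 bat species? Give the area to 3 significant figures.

z = ln(6/3) / ln(93.74/11.19) = 0.6931 / 2.1255 = 0.3261
c = 3 / 11.19^0.3261 = 3 / 2.198 = 1.365
A = (7/1.365)^(1/0.3261) ⇒ ln A = ln(5.129)/0.3261 = 5.0132
A = e^5.0132 ≈ 150.4 hectares

150 hectares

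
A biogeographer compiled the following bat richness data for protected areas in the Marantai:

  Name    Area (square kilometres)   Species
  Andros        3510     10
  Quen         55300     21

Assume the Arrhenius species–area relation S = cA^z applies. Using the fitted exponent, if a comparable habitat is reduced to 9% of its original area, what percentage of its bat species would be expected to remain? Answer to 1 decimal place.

z = ln(21/10) / ln(55300/3510) = 0.7419 / 2.7572 = 0.2691
S_new/S_old = (A_new/A_old)^z = 0.09^0.2691 = exp(0.2691 × -2.4079) = 0.5231

52.3%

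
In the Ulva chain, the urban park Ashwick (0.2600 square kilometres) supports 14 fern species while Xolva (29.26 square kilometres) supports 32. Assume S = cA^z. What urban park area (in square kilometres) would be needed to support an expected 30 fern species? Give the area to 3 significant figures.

z = ln(32/14) / ln(29.26/0.26) = 0.8267 / 4.7233 = 0.1750
c = 14 / 0.26^0.1750 = 14 / 0.79 = 17.72
A = (30/17.72)^(1/0.1750) ⇒ ln A = ln(1.693)/0.1750 = 3.0075
A = e^3.0075 ≈ 20.24 square kilometres

20.2 square kilometres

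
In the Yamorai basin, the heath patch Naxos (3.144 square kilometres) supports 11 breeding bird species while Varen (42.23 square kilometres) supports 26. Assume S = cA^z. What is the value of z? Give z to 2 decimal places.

0.33

Taking logs: ln S = ln c + z ln A, so z = (ln S₂ − ln S₁)/(ln A₂ − ln A₁).
z = ln(26/11) / ln(42.23/3.144) = ln(2.364) / ln(13.43) = 0.8602 / 2.5976 = 0.3311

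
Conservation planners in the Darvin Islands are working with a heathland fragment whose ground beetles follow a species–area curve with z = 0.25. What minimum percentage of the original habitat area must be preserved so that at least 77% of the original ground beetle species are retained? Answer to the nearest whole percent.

35%

Need (A_new/A_old)^0.25 = 0.77, so A_new/A_old = 0.77^(1/0.25) = 0.77^4
ln(A_new/A_old) = ln 0.77 / 0.25 = -0.2614 / 0.25 = -1.0455
A_new/A_old = e^-1.0455 ≈ 0.3515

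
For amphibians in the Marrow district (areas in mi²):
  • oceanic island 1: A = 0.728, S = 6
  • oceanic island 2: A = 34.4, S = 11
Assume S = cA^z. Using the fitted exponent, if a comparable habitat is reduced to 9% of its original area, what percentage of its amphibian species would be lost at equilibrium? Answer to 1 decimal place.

31.5%

z = ln(11/6) / ln(34.4/0.728) = 0.6061 / 3.8555 = 0.1572
S_new/S_old = (A_new/A_old)^z = 0.09^0.1572 = exp(0.1572 × -2.4079) = 0.6848
Fraction lost = 1 − 0.6848 = 0.3152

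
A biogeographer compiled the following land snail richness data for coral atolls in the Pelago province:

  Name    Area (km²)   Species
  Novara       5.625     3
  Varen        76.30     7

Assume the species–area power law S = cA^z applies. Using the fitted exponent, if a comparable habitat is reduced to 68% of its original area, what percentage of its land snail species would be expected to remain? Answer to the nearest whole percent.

88%

z = ln(7/3) / ln(76.3/5.625) = 0.8473 / 2.6075 = 0.3250
S_new/S_old = (A_new/A_old)^z = 0.68^0.3250 = exp(0.3250 × -0.3857) = 0.8822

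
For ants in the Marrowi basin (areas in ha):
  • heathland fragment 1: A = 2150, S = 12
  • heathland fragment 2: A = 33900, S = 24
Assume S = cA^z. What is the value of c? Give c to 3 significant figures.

z = ln(S₂/S₁) / ln(A₂/A₁) = ln(24/12) / ln(33900/2150) = 0.6931 / 2.7579 = 0.2513
c = S₁ / A₁^z = 12 / 2150^0.2513 = 12 / 6.879 = 1.744

1.74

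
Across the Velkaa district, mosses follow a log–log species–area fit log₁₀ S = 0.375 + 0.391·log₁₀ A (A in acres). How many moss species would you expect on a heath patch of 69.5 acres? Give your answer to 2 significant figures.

12

S = 2.371 × 69.5^0.391
ln S = ln 2.371 + 0.391 × ln 69.5 = 0.8635 + 0.391 × 4.2413 = 2.5218
S = e^2.5218 ≈ 12.45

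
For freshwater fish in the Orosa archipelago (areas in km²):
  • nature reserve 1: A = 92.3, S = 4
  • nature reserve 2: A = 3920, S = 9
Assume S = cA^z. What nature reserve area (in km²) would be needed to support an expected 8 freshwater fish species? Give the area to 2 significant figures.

2300 km²

z = ln(9/4) / ln(3920/92.3) = 0.8109 / 3.7488 = 0.2163
c = 4 / 92.3^0.2163 = 4 / 2.661 = 1.503
A = (8/1.503)^(1/0.2163) ⇒ ln A = ln(5.323)/0.2163 = 7.7294
A = e^7.7294 ≈ 2274 km²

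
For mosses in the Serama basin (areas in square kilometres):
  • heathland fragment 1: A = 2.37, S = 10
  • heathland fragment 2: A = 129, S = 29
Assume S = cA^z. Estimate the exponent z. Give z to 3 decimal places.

0.266

Taking logs: ln S = ln c + z ln A, so z = (ln S₂ − ln S₁)/(ln A₂ − ln A₁).
z = ln(29/10) / ln(129/2.37) = ln(2.9) / ln(54.43) = 1.0647 / 3.9969 = 0.2664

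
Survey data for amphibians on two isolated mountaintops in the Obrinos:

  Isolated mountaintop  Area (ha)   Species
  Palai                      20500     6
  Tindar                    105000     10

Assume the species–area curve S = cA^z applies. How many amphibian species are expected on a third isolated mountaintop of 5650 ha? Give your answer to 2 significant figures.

4.0

z = ln(10/6) / ln(105000/20500) = 0.5108 / 1.6335 = 0.3127
c = 6 / 20500^0.3127 = 6 / 22.3 = 0.269
S₃ = 0.269 × 5650^0.3127 = 0.269 × 14.9 ≈ 4.01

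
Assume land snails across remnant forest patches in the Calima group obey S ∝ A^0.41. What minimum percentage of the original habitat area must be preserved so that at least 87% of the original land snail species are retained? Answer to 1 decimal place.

71.2%

Need (A_new/A_old)^0.41 = 0.87, so A_new/A_old = 0.87^(1/0.41) = 0.87^2.439
ln(A_new/A_old) = ln 0.87 / 0.41 = -0.1393 / 0.41 = -0.3397
A_new/A_old = e^-0.3397 ≈ 0.712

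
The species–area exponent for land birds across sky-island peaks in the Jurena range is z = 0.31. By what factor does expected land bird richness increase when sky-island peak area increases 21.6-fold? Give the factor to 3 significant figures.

2.59

S₂/S₁ = (A₂/A₁)^z = 21.6^0.31
ln(S₂/S₁) = 0.31 × ln 21.6 = 0.31 × 3.0727 = 0.9525
S₂/S₁ = e^0.9525 ≈ 2.592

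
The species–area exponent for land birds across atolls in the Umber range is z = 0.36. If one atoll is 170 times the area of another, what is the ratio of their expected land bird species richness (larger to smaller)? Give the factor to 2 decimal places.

S₂/S₁ = (A₂/A₁)^z = 170^0.36
ln(S₂/S₁) = 0.36 × ln 170 = 0.36 × 5.1358 = 1.8489
S₂/S₁ = e^1.8489 ≈ 6.353

6.35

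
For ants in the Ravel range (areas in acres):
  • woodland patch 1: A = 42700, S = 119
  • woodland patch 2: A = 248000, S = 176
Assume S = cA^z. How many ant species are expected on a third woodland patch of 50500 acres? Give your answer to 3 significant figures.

z = ln(176/119) / ln(248000/42700) = 0.3914 / 1.7592 = 0.2225
c = 119 / 42700^0.2225 = 119 / 10.72 = 11.1
S₃ = 11.1 × 50500^0.2225 = 11.1 × 11.13 ≈ 123.5

124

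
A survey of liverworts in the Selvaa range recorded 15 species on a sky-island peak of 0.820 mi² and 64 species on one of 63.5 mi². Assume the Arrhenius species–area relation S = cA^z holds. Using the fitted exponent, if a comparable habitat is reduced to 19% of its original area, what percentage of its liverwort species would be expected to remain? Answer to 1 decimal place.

57.5%

z = ln(64/15) / ln(63.5/0.82) = 1.4508 / 4.3495 = 0.3336
S_new/S_old = (A_new/A_old)^z = 0.19^0.3336 = exp(0.3336 × -1.6607) = 0.5747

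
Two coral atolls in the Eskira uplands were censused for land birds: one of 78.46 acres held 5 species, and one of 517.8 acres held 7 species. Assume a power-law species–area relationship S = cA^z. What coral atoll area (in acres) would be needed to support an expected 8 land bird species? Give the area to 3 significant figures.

1090 acres

z = ln(7/5) / ln(517.8/78.46) = 0.3365 / 1.8870 = 0.1783
c = 5 / 78.46^0.1783 = 5 / 2.177 = 2.297
A = (8/2.297)^(1/0.1783) ⇒ ln A = ln(3.483)/0.1783 = 6.9985
A = e^6.9985 ≈ 1095 acres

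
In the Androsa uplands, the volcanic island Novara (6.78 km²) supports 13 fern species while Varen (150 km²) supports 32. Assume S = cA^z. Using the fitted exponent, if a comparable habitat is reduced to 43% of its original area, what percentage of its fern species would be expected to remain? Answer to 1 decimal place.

z = ln(32/13) / ln(150/6.78) = 0.9008 / 3.0967 = 0.2909
S_new/S_old = (A_new/A_old)^z = 0.43^0.2909 = exp(0.2909 × -0.8440) = 0.7823

78.2%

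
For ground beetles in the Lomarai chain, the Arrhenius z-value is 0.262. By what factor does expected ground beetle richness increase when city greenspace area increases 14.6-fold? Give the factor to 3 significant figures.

S₂/S₁ = (A₂/A₁)^z = 14.6^0.262
ln(S₂/S₁) = 0.262 × ln 14.6 = 0.262 × 2.6810 = 0.7024
S₂/S₁ = e^0.7024 ≈ 2.019

2.02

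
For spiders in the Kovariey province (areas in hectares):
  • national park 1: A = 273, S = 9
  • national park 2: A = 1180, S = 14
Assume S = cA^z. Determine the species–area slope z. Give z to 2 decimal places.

Taking logs: ln S = ln c + z ln A, so z = (ln S₂ − ln S₁)/(ln A₂ − ln A₁).
z = ln(14/9) / ln(1180/273) = ln(1.556) / ln(4.322) = 0.4418 / 1.4638 = 0.3018

0.30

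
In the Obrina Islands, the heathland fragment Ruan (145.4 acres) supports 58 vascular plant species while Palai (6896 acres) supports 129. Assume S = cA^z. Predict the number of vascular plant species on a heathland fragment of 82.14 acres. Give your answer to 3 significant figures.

51.5

z = ln(129/58) / ln(6896/145.4) = 0.7994 / 3.8592 = 0.2071
c = 58 / 145.4^0.2071 = 58 / 2.805 = 20.68
S₃ = 20.68 × 82.14^0.2071 = 20.68 × 2.492 ≈ 51.53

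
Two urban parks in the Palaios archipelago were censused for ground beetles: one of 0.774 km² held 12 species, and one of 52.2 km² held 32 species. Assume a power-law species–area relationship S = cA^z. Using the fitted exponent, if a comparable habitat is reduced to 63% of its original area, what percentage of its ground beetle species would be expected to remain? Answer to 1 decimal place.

z = ln(32/12) / ln(52.2/0.774) = 0.9808 / 4.2113 = 0.2329
S_new/S_old = (A_new/A_old)^z = 0.63^0.2329 = exp(0.2329 × -0.4620) = 0.898

89.8%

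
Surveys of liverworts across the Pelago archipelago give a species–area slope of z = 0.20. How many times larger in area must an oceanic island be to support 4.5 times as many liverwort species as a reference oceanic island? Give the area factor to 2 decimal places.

(A₂/A₁)^0.2 = 4.5, so A₂/A₁ = 4.5^(1/0.2) = 4.5^5
ln(A₂/A₁) = ln 4.5 / 0.2 = 1.5041 / 0.2 = 7.5204
A₂/A₁ = e^7.5204 ≈ 1845

1845.28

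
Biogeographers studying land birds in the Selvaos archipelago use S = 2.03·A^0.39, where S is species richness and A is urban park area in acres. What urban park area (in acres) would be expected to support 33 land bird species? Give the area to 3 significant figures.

1270 acres

33 = 2.03 × A^0.39  ⇒  A^0.39 = 33/2.03 = 16.26
ln A = ln(16.26) / 0.39 = 2.7885 / 0.39 = 7.1499
A = e^7.1499 ≈ 1274 acres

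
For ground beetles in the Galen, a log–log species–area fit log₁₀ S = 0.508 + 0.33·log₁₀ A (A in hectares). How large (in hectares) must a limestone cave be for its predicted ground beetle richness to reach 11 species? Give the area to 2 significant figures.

41 hectares

11 = 3.221 × A^0.33  ⇒  A^0.33 = 11/3.221 = 3.415
ln A = ln(3.415) / 0.33 = 1.2282 / 0.33 = 3.7218
A = e^3.7218 ≈ 41.34 hectares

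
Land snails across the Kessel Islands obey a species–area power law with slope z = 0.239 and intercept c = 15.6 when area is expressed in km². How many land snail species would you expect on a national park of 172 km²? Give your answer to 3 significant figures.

53.4

S = 15.6 × 172^0.239
ln S = ln 15.6 + 0.239 × ln 172 = 2.7473 + 0.239 × 5.1475 = 3.9775
S = e^3.9775 ≈ 53.38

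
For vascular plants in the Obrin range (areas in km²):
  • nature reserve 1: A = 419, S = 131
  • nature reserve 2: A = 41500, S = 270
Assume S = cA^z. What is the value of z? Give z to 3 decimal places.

0.157

Taking logs: ln S = ln c + z ln A, so z = (ln S₂ − ln S₁)/(ln A₂ − ln A₁).
z = ln(270/131) / ln(41500/419) = ln(2.061) / ln(99.05) = 0.7232 / 4.5956 = 0.1574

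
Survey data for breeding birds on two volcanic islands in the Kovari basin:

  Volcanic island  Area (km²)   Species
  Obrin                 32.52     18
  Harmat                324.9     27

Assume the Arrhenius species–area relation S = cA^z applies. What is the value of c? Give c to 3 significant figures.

9.75

z = ln(S₂/S₁) / ln(A₂/A₁) = ln(27/18) / ln(324.9/32.52) = 0.4055 / 2.3017 = 0.1762
c = S₁ / A₁^z = 18 / 32.52^0.1762 = 18 / 1.847 = 9.747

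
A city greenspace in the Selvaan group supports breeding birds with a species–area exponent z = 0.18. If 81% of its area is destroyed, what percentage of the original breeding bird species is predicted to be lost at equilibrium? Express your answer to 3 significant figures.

25.8%

S_new/S_old = (A_new/A_old)^z = 0.19^0.18
= exp(0.18 × ln 0.19) = exp(0.18 × -1.6607) = exp(-0.2989) ≈ 0.7416
Fraction lost = 1 − 0.7416 = 0.2584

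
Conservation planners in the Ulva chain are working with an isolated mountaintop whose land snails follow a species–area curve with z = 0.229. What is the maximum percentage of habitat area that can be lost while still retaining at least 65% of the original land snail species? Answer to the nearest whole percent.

85%

Need (A_new/A_old)^0.229 = 0.65, so A_new/A_old = 0.65^(1/0.229) = 0.65^4.367
ln(A_new/A_old) = ln 0.65 / 0.229 = -0.4308 / 0.229 = -1.8811
A_new/A_old = e^-1.8811 ≈ 0.1524
Fraction that can be lost = 1 − 0.1524 = 0.8476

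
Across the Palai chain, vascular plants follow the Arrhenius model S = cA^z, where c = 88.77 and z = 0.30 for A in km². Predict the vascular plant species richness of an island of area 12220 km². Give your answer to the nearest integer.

S = 88.77 × 12220^0.3
ln S = ln 88.77 + 0.3 × ln 12220 = 4.4860 + 0.3 × 9.4108 = 7.3093
S = e^7.3093 ≈ 1494

1494 species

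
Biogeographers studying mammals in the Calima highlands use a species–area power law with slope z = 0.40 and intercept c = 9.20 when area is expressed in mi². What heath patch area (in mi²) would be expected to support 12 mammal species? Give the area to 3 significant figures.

1.94 mi²

12 = 9.2 × A^0.4  ⇒  A^0.4 = 12/9.2 = 1.304
ln A = ln(1.304) / 0.4 = 0.2657 / 0.4 = 0.6643
A = e^0.6643 ≈ 1.943 mi²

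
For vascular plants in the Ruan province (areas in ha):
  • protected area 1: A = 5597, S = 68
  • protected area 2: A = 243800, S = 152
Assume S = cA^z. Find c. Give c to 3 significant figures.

z = ln(S₂/S₁) / ln(A₂/A₁) = ln(152/68) / ln(243800/5597) = 0.8044 / 3.7741 = 0.2131
c = S₁ / A₁^z = 68 / 5597^0.2131 = 68 / 6.292 = 10.81

10.8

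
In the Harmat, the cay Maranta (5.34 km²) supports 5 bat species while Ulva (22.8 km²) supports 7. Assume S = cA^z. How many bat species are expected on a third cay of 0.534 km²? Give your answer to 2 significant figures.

2.9

z = ln(7/5) / ln(22.8/5.34) = 0.3365 / 1.4515 = 0.2318
c = 5 / 5.34^0.2318 = 5 / 1.475 = 3.391
S₃ = 3.391 × 0.534^0.2318 = 3.391 × 0.8647 ≈ 2.932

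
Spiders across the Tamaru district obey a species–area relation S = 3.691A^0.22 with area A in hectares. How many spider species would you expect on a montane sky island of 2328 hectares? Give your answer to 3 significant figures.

20.3

S = 3.691 × 2328^0.22
ln S = ln 3.691 + 0.22 × ln 2328 = 1.3059 + 0.22 × 7.7528 = 3.0115
S = e^3.0115 ≈ 20.32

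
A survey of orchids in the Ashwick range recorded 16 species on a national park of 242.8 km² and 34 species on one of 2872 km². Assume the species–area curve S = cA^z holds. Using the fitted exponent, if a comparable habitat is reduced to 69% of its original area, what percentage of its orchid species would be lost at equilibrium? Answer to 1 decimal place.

z = ln(34/16) / ln(2872/242.8) = 0.7538 / 2.4705 = 0.3051
S_new/S_old = (A_new/A_old)^z = 0.69^0.3051 = exp(0.3051 × -0.3711) = 0.893
Fraction lost = 1 − 0.893 = 0.107

10.7%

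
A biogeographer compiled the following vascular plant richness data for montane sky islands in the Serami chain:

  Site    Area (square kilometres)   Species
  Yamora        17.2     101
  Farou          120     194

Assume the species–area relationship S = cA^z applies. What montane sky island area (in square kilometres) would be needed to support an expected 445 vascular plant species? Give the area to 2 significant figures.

z = ln(194/101) / ln(120/17.2) = 0.6527 / 1.9426 = 0.3360
c = 101 / 17.2^0.3360 = 101 / 2.601 = 38.83
A = (445/38.83)^(1/0.3360) ⇒ ln A = ln(11.46)/0.3360 = 7.2583
A = e^7.2583 ≈ 1420 square kilometres

1400 square kilometres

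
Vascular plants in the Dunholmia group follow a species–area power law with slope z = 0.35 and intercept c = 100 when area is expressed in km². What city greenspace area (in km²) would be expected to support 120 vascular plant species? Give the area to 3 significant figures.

120 = 100 × A^0.35  ⇒  A^0.35 = 120/100 = 1.2
ln A = ln(1.2) / 0.35 = 0.1823 / 0.35 = 0.5209
A = e^0.5209 ≈ 1.684 km²

1.68 km²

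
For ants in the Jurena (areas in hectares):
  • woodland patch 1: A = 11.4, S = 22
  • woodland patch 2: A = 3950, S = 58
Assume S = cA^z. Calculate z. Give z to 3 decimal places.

0.166

Taking logs: ln S = ln c + z ln A, so z = (ln S₂ − ln S₁)/(ln A₂ − ln A₁).
z = ln(58/22) / ln(3950/11.4) = ln(2.636) / ln(346.5) = 0.9694 / 5.8479 = 0.1658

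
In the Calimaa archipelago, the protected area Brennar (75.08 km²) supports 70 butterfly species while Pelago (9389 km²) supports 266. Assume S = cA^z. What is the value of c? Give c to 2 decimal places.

z = ln(S₂/S₁) / ln(A₂/A₁) = ln(266/70) / ln(9389/75.08) = 1.3350 / 4.8287 = 0.2765
c = S₁ / A₁^z = 70 / 75.08^0.2765 = 70 / 3.3 = 21.21

21.21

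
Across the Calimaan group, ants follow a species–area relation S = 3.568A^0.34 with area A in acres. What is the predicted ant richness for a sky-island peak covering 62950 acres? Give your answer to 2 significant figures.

S = 3.568 × 62950^0.34
ln S = ln 3.568 + 0.34 × ln 62950 = 1.2720 + 0.34 × 11.0501 = 5.0290
S = e^5.0290 ≈ 152.8

150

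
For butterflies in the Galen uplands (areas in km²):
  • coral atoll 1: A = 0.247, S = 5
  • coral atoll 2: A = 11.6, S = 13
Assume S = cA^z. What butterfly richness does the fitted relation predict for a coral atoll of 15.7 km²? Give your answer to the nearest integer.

z = ln(13/5) / ln(11.6/0.247) = 0.9555 / 3.8494 = 0.2482
c = 5 / 0.247^0.2482 = 5 / 0.7067 = 7.075
S₃ = 7.075 × 15.7^0.2482 = 7.075 × 1.981 ≈ 14.01

14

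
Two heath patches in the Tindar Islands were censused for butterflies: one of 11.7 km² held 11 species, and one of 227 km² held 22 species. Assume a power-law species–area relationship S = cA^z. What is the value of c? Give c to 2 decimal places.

6.19

z = ln(S₂/S₁) / ln(A₂/A₁) = ln(22/11) / ln(227/11.7) = 0.6931 / 2.9654 = 0.2337
c = S₁ / A₁^z = 11 / 11.7^0.2337 = 11 / 1.777 = 6.19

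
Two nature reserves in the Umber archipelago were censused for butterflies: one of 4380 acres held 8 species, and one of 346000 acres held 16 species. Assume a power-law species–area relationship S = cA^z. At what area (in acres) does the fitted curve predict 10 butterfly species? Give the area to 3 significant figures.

z = ln(16/8) / ln(346000/4380) = 0.6931 / 4.3694 = 0.1586
c = 8 / 4380^0.1586 = 8 / 3.782 = 2.116
A = (10/2.116)^(1/0.1586) ⇒ ln A = ln(4.727)/0.1586 = 9.7914
A = e^9.7914 ≈ 17880 acres

17900 acres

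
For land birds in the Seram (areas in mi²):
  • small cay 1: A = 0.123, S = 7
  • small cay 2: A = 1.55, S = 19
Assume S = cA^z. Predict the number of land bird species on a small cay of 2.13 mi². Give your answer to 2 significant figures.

z = ln(19/7) / ln(1.55/0.123) = 0.9985 / 2.5338 = 0.3941
c = 7 / 0.123^0.3941 = 7 / 0.4379 = 15.99
S₃ = 15.99 × 2.13^0.3941 = 15.99 × 1.347 ≈ 21.54

22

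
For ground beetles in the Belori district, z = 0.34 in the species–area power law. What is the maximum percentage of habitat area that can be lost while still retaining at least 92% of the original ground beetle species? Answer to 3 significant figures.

21.7%

Need (A_new/A_old)^0.34 = 0.92, so A_new/A_old = 0.92^(1/0.34) = 0.92^2.941
ln(A_new/A_old) = ln 0.92 / 0.34 = -0.0834 / 0.34 = -0.2452
A_new/A_old = e^-0.2452 ≈ 0.7825
Fraction that can be lost = 1 − 0.7825 = 0.2175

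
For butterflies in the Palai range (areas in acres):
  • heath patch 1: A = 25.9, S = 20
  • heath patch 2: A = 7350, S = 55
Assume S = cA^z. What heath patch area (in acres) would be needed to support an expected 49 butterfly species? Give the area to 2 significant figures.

z = ln(55/20) / ln(7350/25.9) = 1.0116 / 5.6482 = 0.1791
c = 20 / 25.9^0.1791 = 20 / 1.791 = 11.17
A = (49/11.17)^(1/0.1791) ⇒ ln A = ln(4.388)/0.1791 = 8.2575
A = e^8.2575 ≈ 3856 acres

3900 acres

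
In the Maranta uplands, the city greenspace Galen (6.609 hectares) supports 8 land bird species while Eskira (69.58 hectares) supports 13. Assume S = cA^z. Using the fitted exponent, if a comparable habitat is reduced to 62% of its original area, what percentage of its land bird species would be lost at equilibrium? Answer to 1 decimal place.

9.4%

z = ln(13/8) / ln(69.58/6.609) = 0.4855 / 2.3540 = 0.2062
S_new/S_old = (A_new/A_old)^z = 0.62^0.2062 = exp(0.2062 × -0.4780) = 0.9061
Fraction lost = 1 − 0.9061 = 0.09389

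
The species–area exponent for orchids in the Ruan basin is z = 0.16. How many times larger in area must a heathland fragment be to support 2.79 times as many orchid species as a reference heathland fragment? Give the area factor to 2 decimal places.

609.57

(A₂/A₁)^0.16 = 2.79, so A₂/A₁ = 2.79^(1/0.16) = 2.79^6.25
ln(A₂/A₁) = ln 2.79 / 0.16 = 1.0260 / 0.16 = 6.4128
A₂/A₁ = e^6.4128 ≈ 609.6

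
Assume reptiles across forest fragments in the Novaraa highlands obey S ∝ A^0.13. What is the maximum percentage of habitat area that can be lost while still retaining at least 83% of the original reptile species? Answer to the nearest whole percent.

76%

Need (A_new/A_old)^0.13 = 0.83, so A_new/A_old = 0.83^(1/0.13) = 0.83^7.692
ln(A_new/A_old) = ln 0.83 / 0.13 = -0.1863 / 0.13 = -1.4333
A_new/A_old = e^-1.4333 ≈ 0.2385
Fraction that can be lost = 1 − 0.2385 = 0.7615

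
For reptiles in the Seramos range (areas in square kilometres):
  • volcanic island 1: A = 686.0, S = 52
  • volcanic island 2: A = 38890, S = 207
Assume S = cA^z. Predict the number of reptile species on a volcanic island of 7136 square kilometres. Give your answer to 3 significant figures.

116

z = ln(207/52) / ln(38890/686) = 1.3815 / 4.0376 = 0.3422
c = 52 / 686^0.3422 = 52 / 9.342 = 5.566
S₃ = 5.566 × 7136^0.3422 = 5.566 × 20.82 ≈ 115.9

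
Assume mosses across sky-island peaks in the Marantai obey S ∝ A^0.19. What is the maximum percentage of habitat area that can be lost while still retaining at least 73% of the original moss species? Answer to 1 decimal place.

80.9%

Need (A_new/A_old)^0.19 = 0.73, so A_new/A_old = 0.73^(1/0.19) = 0.73^5.263
ln(A_new/A_old) = ln 0.73 / 0.19 = -0.3147 / 0.19 = -1.6564
A_new/A_old = e^-1.6564 ≈ 0.1908
Fraction that can be lost = 1 − 0.1908 = 0.8092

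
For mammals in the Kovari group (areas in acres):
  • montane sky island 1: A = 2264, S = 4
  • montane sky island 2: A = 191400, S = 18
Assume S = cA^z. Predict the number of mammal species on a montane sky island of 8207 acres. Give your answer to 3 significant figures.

6.19

z = ln(18/4) / ln(191400/2264) = 1.5041 / 4.4372 = 0.3390
c = 4 / 2264^0.3390 = 4 / 13.71 = 0.2917
S₃ = 0.2917 × 8207^0.3390 = 0.2917 × 21.22 ≈ 6.189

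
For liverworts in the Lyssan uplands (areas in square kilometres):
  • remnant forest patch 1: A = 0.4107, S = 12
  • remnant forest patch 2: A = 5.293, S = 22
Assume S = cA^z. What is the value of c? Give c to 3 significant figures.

z = ln(S₂/S₁) / ln(A₂/A₁) = ln(22/12) / ln(5.293/0.4107) = 0.6061 / 2.5563 = 0.2371
c = S₁ / A₁^z = 12 / 0.4107^0.2371 = 12 / 0.8098 = 14.82

14.8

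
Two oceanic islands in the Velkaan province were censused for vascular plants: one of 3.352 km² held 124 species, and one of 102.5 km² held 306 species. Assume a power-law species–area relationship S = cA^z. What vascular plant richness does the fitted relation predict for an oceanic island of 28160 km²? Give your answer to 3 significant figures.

1350

z = ln(306/124) / ln(102.5/3.352) = 0.9033 / 3.4203 = 0.2641
c = 124 / 3.352^0.2641 = 124 / 1.376 = 90.09
S₃ = 90.09 × 28160^0.2641 = 90.09 × 14.97 ≈ 1348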